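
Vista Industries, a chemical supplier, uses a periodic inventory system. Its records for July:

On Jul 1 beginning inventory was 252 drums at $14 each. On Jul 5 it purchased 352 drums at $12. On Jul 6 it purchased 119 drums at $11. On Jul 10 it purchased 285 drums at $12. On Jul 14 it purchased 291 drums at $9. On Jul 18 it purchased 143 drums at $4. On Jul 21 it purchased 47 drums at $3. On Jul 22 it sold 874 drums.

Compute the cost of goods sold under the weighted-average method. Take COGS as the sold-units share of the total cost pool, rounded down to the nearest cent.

COGS = $9,281.77

Jul 22, sell 874: 874/1489 × $15,813.00 → $9,281.77
Ending inventory (cost pool remaining) = $6,531.23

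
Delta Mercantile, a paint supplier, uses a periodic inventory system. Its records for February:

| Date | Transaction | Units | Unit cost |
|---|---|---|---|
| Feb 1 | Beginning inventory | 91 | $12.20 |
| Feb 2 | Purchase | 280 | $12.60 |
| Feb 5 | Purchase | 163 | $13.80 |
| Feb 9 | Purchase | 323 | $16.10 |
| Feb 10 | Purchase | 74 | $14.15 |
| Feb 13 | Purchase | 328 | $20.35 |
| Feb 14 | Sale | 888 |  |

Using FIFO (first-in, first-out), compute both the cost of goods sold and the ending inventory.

Feb 14, 888 sold [FIFO — oldest first]: 91 @ $12.20 + 280 @ $12.60 + 163 @ $13.80 + 323 @ $16.10 + 31 @ $14.15 = $12,526.55
Ending inventory: 43 @ $14.15 + 328 @ $20.35 = $7,283.25
Check: goods available $19,809.80 = COGS $12,526.55 + ending $7,283.25

COGS = $12,526.55; ending inventory = $7,283.25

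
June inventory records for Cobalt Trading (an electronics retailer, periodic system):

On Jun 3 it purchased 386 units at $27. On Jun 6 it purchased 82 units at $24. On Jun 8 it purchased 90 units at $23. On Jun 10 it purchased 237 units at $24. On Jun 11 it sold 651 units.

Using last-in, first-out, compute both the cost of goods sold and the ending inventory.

Jun 11, 651 sold [LIFO — newest first]: 237 @ $24 + 90 @ $23 + 82 @ $24 + 242 @ $27 = $16,260
Ending inventory: 144 @ $27 = $3,888
Check: goods available $20,148 = COGS $16,260 + ending $3,888

COGS = $16,260; ending inventory = $3,888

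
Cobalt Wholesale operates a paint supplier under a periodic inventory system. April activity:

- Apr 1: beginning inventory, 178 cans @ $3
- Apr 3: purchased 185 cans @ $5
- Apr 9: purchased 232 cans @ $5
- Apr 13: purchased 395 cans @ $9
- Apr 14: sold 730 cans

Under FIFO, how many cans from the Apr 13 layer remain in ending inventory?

260

Apr 14, 730 sold [FIFO — oldest first]: 178 @ $3 + 185 @ $5 + 232 @ $5 + 135 @ $9 = $3,834
Ending inventory: 260 @ $9 = $2,340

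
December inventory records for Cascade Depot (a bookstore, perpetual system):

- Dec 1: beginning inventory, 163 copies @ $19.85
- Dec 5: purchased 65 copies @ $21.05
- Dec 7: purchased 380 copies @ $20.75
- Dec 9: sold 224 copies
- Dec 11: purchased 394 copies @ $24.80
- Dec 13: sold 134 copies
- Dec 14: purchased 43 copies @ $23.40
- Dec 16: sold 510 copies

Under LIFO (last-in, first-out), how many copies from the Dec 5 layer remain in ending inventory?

Dec 9, 224 sold [LIFO — newest first]: 224 @ $20.75 = $4,648.00
Dec 13, 134 sold [LIFO — newest first]: 134 @ $24.80 = $3,323.20
Dec 16, 510 sold [LIFO — newest first]: 43 @ $23.40 + 260 @ $24.80 + 156 @ $20.75 + 51 @ $21.05 = $11,764.75
Total COGS = $4,648.00 + $3,323.20 + $11,764.75 = $19,735.95
Ending inventory: 163 @ $19.85 + 14 @ $21.05 = $3,530.25

14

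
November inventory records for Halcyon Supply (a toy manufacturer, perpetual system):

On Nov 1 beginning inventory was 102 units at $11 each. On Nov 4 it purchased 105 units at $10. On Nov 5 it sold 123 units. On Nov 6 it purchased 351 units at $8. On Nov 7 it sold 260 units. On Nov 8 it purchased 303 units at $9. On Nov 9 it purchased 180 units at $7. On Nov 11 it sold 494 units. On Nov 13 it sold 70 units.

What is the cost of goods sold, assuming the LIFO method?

COGS = $7,963

Nov 5, 123 sold [LIFO — newest first]: 105 @ $10 + 18 @ $11 = $1,248
Nov 7, 260 sold [LIFO — newest first]: 260 @ $8 = $2,080
Nov 11, 494 sold [LIFO — newest first]: 180 @ $7 + 303 @ $9 + 11 @ $8 = $4,075
Nov 13, 70 sold [LIFO — newest first]: 70 @ $8 = $560
Total COGS = $1,248 + $2,080 + $4,075 + $560 = $7,963
Ending inventory: 84 @ $11 + 10 @ $8 = $1,004
Check: goods available $8,967 = COGS $7,963 + ending $1,004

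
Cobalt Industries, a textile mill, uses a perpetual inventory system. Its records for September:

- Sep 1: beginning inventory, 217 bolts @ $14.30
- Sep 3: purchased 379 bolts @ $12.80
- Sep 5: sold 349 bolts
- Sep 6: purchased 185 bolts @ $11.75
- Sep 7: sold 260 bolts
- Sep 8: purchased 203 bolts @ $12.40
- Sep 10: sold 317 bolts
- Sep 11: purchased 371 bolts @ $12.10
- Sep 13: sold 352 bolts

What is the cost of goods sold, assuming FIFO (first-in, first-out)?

Sep 5, 349 sold [FIFO — oldest first]: 217 @ $14.30 + 132 @ $12.80 = $4,792.70
Sep 7, 260 sold [FIFO — oldest first]: 247 @ $12.80 + 13 @ $11.75 = $3,314.35
Sep 10, 317 sold [FIFO — oldest first]: 172 @ $11.75 + 145 @ $12.40 = $3,819.00
Sep 13, 352 sold [FIFO — oldest first]: 58 @ $12.40 + 294 @ $12.10 = $4,276.60
Total COGS = $4,792.70 + $3,314.35 + $3,819.00 + $4,276.60 = $16,202.65
Ending inventory: 77 @ $12.10 = $931.70
Check: goods available $17,134.35 = COGS $16,202.65 + ending $931.70

COGS = $16,202.65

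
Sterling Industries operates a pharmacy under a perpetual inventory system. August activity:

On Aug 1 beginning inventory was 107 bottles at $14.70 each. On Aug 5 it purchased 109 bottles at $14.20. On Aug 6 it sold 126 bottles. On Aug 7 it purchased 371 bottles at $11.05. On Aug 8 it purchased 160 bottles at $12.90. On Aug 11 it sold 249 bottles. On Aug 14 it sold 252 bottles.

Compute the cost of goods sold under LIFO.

COGS = $7,629.75

Aug 6, 126 sold [LIFO — newest first]: 109 @ $14.20 + 17 @ $14.70 = $1,797.70
Aug 11, 249 sold [LIFO — newest first]: 160 @ $12.90 + 89 @ $11.05 = $3,047.45
Aug 14, 252 sold [LIFO — newest first]: 252 @ $11.05 = $2,784.60
Total COGS = $1,797.70 + $3,047.45 + $2,784.60 = $7,629.75
Ending inventory: 90 @ $14.70 + 30 @ $11.05 = $1,654.50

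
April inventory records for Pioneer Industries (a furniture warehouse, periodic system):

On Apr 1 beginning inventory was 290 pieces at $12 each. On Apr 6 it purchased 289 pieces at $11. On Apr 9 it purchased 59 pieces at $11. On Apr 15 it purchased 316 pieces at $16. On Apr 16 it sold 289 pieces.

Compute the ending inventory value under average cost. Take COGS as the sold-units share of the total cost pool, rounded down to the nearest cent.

Ending inventory = $8,618.52

Apr 16, sell 289: 289/954 × $12,364.00 → $3,745.48
Ending inventory (cost pool remaining) = $8,618.52
Check: goods available $12,364.00 = COGS $3,745.48 + ending $8,618.52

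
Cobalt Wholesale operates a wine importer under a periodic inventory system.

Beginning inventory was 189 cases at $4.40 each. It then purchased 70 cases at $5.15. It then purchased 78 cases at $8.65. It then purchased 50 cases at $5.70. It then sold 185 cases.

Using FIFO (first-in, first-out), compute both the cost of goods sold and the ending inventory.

COGS = $814.00; ending inventory = $1,337.80

Sale 1 (185) [FIFO — oldest first]: 185 @ $4.40 = $814.00
Ending inventory: 4 @ $4.40 + 70 @ $5.15 + 78 @ $8.65 + 50 @ $5.70 = $1,337.80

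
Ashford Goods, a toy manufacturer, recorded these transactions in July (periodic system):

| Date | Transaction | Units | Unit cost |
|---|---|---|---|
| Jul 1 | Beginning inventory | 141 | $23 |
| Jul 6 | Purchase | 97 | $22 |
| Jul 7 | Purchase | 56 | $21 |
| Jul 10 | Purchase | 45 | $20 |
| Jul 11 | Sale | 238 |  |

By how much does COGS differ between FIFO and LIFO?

FIFO COGS: 141 @ $23 + 97 @ $22 = $5,377
LIFO COGS: 45 @ $20 + 56 @ $21 + 97 @ $22 + 40 @ $23 = $5,130
Difference = |$5,377 − $5,130| = $247

$247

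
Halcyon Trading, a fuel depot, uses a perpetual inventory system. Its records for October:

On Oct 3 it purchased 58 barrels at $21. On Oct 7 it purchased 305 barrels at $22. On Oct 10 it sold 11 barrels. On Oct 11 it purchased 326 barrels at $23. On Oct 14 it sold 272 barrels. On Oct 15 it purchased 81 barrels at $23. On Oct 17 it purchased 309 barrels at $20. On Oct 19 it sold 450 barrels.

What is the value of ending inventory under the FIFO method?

Ending inventory = $7,031

Oct 10, 11 sold [FIFO — oldest first]: 11 @ $21 = $231
Oct 14, 272 sold [FIFO — oldest first]: 47 @ $21 + 225 @ $22 = $5,937
Oct 19, 450 sold [FIFO — oldest first]: 80 @ $22 + 326 @ $23 + 44 @ $23 = $10,270
Total COGS = $231 + $5,937 + $10,270 = $16,438
Ending inventory: 37 @ $23 + 309 @ $20 = $7,031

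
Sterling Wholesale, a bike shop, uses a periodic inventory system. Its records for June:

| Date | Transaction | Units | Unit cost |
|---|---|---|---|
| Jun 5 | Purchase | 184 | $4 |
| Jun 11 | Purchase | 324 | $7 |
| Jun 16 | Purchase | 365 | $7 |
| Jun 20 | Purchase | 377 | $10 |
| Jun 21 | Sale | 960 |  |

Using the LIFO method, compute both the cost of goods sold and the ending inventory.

Jun 21, 960 sold [LIFO — newest first]: 377 @ $10 + 365 @ $7 + 218 @ $7 = $7,851
Ending inventory: 184 @ $4 + 106 @ $7 = $1,478
Check: goods available $9,329 = COGS $7,851 + ending $1,478

COGS = $7,851; ending inventory = $1,478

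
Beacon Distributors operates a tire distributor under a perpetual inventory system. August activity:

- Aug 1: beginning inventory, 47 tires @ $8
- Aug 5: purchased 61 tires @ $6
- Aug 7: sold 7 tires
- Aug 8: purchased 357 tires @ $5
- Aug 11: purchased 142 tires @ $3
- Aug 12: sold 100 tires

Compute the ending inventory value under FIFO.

Ending inventory = $2,217

Aug 7, 7 sold [FIFO — oldest first]: 7 @ $8 = $56
Aug 12, 100 sold [FIFO — oldest first]: 40 @ $8 + 60 @ $6 = $680
Total COGS = $56 + $680 = $736
Ending inventory: 1 @ $6 + 357 @ $5 + 142 @ $3 = $2,217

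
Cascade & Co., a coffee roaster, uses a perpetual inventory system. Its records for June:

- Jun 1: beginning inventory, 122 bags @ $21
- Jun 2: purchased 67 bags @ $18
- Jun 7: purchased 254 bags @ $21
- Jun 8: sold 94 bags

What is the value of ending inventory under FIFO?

Ending inventory = $7,128

Jun 8, 94 sold [FIFO — oldest first]: 94 @ $21 = $1,974
Ending inventory: 28 @ $21 + 67 @ $18 + 254 @ $21 = $7,128
Check: goods available $9,102 = COGS $1,974 + ending $7,128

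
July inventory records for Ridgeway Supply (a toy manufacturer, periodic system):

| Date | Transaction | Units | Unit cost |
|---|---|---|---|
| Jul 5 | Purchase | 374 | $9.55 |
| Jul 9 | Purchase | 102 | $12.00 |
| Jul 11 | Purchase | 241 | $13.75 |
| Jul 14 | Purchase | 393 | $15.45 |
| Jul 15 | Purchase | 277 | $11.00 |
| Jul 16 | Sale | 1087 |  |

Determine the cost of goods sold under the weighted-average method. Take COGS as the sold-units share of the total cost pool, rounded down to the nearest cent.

Jul 16, sell 1087: 1087/1387 × $17,228.30 → $13,501.91
Ending inventory (cost pool remaining) = $3,726.39

COGS = $13,501.91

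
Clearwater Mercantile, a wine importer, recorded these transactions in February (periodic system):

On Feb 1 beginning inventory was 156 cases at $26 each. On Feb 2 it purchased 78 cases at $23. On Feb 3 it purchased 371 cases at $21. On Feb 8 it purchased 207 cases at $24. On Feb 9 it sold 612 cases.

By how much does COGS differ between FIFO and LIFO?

$268

FIFO COGS: 156 @ $26 + 78 @ $23 + 371 @ $21 + 7 @ $24 = $13,809
LIFO COGS: 207 @ $24 + 371 @ $21 + 34 @ $23 = $13,541
Difference = |$13,809 − $13,541| = $268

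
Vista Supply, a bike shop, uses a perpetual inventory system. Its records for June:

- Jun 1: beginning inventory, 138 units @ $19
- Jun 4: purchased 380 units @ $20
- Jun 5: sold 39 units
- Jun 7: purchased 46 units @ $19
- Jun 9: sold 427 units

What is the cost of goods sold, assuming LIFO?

COGS = $9,234

Jun 5, 39 sold [LIFO — newest first]: 39 @ $20 = $780
Jun 9, 427 sold [LIFO — newest first]: 46 @ $19 + 341 @ $20 + 40 @ $19 = $8,454
Total COGS = $780 + $8,454 = $9,234
Ending inventory: 98 @ $19 = $1,862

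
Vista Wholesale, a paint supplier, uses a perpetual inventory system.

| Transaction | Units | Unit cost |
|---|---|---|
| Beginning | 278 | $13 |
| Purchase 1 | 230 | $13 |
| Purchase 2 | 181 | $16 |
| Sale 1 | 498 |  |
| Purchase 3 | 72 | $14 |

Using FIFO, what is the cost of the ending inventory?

Sale 1 (498) [FIFO — oldest first]: 278 @ $13 + 220 @ $13 = $6,474
Ending inventory: 10 @ $13 + 181 @ $16 + 72 @ $14 = $4,034

Ending inventory = $4,034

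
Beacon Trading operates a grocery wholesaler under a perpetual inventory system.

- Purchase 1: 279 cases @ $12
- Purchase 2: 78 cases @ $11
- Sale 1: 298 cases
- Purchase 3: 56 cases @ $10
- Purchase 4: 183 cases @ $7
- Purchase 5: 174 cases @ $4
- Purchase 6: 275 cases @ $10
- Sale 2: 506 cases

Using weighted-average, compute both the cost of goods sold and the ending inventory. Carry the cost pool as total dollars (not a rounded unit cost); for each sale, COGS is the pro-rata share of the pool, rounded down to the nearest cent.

COGS = $7,563.02; ending inventory = $1,929.98

After Purchase 1: 279 on hand, pool $3,348.00 (≈ $12.0000 each)
After Purchase 2: 357 on hand, pool $4,206.00 (≈ $11.7815 each)
Sale 1, sell 298: 298/357 × $4,206.00 → $3,510.89
After Purchase 3: 115 on hand, pool $1,255.11 (≈ $10.9140 each)
After Purchase 4: 298 on hand, pool $2,536.11 (≈ $8.5104 each)
After Purchase 5: 472 on hand, pool $3,232.11 (≈ $6.8477 each)
After Purchase 6: 747 on hand, pool $5,982.11 (≈ $8.0082 each)
Sale 2, sell 506: 506/747 × $5,982.11 → $4,052.13
Total COGS = $3,510.89 + $4,052.13 = $7,563.02
Ending inventory (cost pool remaining) = $1,929.98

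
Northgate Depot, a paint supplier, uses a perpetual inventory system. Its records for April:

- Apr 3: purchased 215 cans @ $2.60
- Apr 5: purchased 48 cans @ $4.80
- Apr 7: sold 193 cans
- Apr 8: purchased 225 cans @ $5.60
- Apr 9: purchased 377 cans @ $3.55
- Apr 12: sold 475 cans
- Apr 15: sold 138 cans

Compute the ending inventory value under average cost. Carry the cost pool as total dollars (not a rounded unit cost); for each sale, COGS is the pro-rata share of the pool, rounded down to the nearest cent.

Ending inventory = $246.58

After Apr 3: 215 on hand, pool $559.00 (≈ $2.6000 each)
After Apr 5: 263 on hand, pool $789.40 (≈ $3.0015 each)
Apr 7, sell 193: 193/263 × $789.40 → $579.29
After Apr 8: 295 on hand, pool $1,470.11 (≈ $4.9834 each)
After Apr 9: 672 on hand, pool $2,808.46 (≈ $4.1793 each)
Apr 12, sell 475: 475/672 × $2,808.46 → $1,985.14
Apr 15, sell 138: 138/197 × $823.32 → $576.74
Total COGS = $579.29 + $1,985.14 + $576.74 = $3,141.17
Ending inventory (cost pool remaining) = $246.58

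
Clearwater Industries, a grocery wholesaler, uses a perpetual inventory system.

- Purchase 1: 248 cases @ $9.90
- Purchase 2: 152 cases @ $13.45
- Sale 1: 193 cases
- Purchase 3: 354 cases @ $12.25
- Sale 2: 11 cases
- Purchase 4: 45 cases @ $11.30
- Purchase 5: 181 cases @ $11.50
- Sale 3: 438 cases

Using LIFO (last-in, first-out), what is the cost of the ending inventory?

Sale 1 (193) [LIFO — newest first]: 152 @ $13.45 + 41 @ $9.90 = $2,450.30
Sale 2 (11) [LIFO — newest first]: 11 @ $12.25 = $134.75
Sale 3 (438) [LIFO — newest first]: 181 @ $11.50 + 45 @ $11.30 + 212 @ $12.25 = $5,187.00
Total COGS = $2,450.30 + $134.75 + $5,187.00 = $7,772.05
Ending inventory: 207 @ $9.90 + 131 @ $12.25 = $3,654.05
Check: goods available $11,426.10 = COGS $7,772.05 + ending $3,654.05

Ending inventory = $3,654.05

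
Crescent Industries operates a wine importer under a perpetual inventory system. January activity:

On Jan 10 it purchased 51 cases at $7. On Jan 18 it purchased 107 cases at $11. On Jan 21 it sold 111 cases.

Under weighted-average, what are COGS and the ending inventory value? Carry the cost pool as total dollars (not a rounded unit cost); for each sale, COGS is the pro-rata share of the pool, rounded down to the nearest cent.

After Jan 10: 51 on hand, pool $357.00 (≈ $7.0000 each)
After Jan 18: 158 on hand, pool $1,534.00 (≈ $9.7089 each)
Jan 21, sell 111: 111/158 × $1,534.00 → $1,077.68
Ending inventory (cost pool remaining) = $456.32

COGS = $1,077.68; ending inventory = $456.32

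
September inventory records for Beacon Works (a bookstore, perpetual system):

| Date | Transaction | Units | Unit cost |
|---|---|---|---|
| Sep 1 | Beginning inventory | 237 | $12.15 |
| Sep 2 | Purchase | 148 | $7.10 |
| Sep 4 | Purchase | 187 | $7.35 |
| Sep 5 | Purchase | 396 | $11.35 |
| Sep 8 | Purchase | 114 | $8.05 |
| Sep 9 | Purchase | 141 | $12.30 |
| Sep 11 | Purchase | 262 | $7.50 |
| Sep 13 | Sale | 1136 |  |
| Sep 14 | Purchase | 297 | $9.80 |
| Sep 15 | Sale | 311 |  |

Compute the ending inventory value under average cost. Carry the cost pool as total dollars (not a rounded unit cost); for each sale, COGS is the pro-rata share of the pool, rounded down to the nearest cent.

Ending inventory = $3,266.36

After Sep 1: 237 on hand, pool $2,879.55 (≈ $12.1500 each)
After Sep 2: 385 on hand, pool $3,930.35 (≈ $10.2087 each)
After Sep 4: 572 on hand, pool $5,304.80 (≈ $9.2741 each)
After Sep 5: 968 on hand, pool $9,799.40 (≈ $10.1233 each)
After Sep 8: 1082 on hand, pool $10,717.10 (≈ $9.9049 each)
After Sep 9: 1223 on hand, pool $12,451.40 (≈ $10.1810 each)
After Sep 11: 1485 on hand, pool $14,416.40 (≈ $9.7080 each)
Sep 13, sell 1136: 1136/1485 × $14,416.40 → $11,028.30
After Sep 14: 646 on hand, pool $6,298.70 (≈ $9.7503 each)
Sep 15, sell 311: 311/646 × $6,298.70 → $3,032.34
Total COGS = $11,028.30 + $3,032.34 = $14,060.64
Ending inventory (cost pool remaining) = $3,266.36
Check: goods available $17,327.00 = COGS $14,060.64 + ending $3,266.36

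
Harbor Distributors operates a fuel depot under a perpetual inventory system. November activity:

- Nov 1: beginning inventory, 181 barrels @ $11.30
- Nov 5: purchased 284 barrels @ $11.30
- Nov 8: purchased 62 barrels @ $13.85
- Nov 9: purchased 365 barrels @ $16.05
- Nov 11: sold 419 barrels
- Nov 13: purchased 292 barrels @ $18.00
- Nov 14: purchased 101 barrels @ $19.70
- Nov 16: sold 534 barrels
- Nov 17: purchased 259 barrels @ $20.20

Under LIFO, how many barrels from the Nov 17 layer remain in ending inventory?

259

Nov 11, 419 sold [LIFO — newest first]: 365 @ $16.05 + 54 @ $13.85 = $6,606.15
Nov 16, 534 sold [LIFO — newest first]: 101 @ $19.70 + 292 @ $18.00 + 8 @ $13.85 + 133 @ $11.30 = $8,859.40
Total COGS = $6,606.15 + $8,859.40 = $15,465.55
Ending inventory: 181 @ $11.30 + 151 @ $11.30 + 259 @ $20.20 = $8,983.40
Check: goods available $24,448.95 = COGS $15,465.55 + ending $8,983.40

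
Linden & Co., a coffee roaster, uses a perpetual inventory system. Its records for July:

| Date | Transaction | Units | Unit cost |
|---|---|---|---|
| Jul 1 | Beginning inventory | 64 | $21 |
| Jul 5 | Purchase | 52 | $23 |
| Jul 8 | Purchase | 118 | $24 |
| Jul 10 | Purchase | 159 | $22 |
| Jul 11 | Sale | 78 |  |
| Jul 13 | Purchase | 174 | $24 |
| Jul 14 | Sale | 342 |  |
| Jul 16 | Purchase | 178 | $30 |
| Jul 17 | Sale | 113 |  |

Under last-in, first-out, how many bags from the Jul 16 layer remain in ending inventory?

Jul 11, 78 sold [LIFO — newest first]: 78 @ $22 = $1,716
Jul 14, 342 sold [LIFO — newest first]: 174 @ $24 + 81 @ $22 + 87 @ $24 = $8,046
Jul 17, 113 sold [LIFO — newest first]: 113 @ $30 = $3,390
Total COGS = $1,716 + $8,046 + $3,390 = $13,152
Ending inventory: 64 @ $21 + 52 @ $23 + 31 @ $24 + 65 @ $30 = $5,234

65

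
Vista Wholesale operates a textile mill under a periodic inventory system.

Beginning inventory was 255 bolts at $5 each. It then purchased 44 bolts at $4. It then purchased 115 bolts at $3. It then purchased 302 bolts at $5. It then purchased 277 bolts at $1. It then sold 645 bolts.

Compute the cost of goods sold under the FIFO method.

COGS = $2,951

Sale 1 (645) [FIFO — oldest first]: 255 @ $5 + 44 @ $4 + 115 @ $3 + 231 @ $5 = $2,951
Ending inventory: 71 @ $5 + 277 @ $1 = $632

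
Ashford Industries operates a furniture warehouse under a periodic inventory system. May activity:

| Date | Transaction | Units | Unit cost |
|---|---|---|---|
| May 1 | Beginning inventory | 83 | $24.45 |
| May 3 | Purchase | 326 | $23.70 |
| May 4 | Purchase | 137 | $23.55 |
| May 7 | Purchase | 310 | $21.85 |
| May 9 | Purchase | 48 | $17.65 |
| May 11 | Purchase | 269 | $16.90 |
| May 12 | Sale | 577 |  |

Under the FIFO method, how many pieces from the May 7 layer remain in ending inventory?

279

May 12, 577 sold [FIFO — oldest first]: 83 @ $24.45 + 326 @ $23.70 + 137 @ $23.55 + 31 @ $21.85 = $13,659.25
Ending inventory: 279 @ $21.85 + 48 @ $17.65 + 269 @ $16.90 = $11,489.45
Check: goods available $25,148.70 = COGS $13,659.25 + ending $11,489.45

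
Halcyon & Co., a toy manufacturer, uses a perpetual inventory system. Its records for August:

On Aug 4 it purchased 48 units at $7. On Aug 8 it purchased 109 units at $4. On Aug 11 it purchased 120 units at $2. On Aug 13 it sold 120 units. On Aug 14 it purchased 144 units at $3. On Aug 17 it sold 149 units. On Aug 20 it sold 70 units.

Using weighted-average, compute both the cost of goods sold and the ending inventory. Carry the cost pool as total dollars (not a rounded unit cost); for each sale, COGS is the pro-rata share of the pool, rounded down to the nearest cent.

COGS = $1,170.04; ending inventory = $273.96

After Aug 4: 48 on hand, pool $336.00 (≈ $7.0000 each)
After Aug 8: 157 on hand, pool $772.00 (≈ $4.9172 each)
After Aug 11: 277 on hand, pool $1,012.00 (≈ $3.6534 each)
Aug 13, sell 120: 120/277 × $1,012.00 → $438.41
After Aug 14: 301 on hand, pool $1,005.59 (≈ $3.3408 each)
Aug 17, sell 149: 149/301 × $1,005.59 → $497.78
Aug 20, sell 70: 70/152 × $507.81 → $233.85
Total COGS = $438.41 + $497.78 + $233.85 = $1,170.04
Ending inventory (cost pool remaining) = $273.96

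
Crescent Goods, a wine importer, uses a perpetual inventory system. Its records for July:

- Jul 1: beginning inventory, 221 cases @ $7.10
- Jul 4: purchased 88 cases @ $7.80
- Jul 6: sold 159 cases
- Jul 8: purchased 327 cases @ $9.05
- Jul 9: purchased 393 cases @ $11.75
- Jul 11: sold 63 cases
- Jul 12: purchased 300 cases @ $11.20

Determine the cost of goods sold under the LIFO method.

COGS = $1,930.75

Jul 6, 159 sold [LIFO — newest first]: 88 @ $7.80 + 71 @ $7.10 = $1,190.50
Jul 11, 63 sold [LIFO — newest first]: 63 @ $11.75 = $740.25
Total COGS = $1,190.50 + $740.25 = $1,930.75
Ending inventory: 150 @ $7.10 + 327 @ $9.05 + 330 @ $11.75 + 300 @ $11.20 = $11,261.85
Check: goods available $13,192.60 = COGS $1,930.75 + ending $11,261.85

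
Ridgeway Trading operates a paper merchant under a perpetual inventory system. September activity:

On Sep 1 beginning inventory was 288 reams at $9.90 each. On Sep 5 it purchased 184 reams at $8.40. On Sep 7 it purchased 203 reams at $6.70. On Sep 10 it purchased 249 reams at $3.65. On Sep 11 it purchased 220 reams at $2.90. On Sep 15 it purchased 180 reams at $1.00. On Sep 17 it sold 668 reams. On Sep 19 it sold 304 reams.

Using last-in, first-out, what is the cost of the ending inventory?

Sep 17, 668 sold [LIFO — newest first]: 180 @ $1.00 + 220 @ $2.90 + 249 @ $3.65 + 19 @ $6.70 = $1,854.15
Sep 19, 304 sold [LIFO — newest first]: 184 @ $6.70 + 120 @ $8.40 = $2,240.80
Total COGS = $1,854.15 + $2,240.80 = $4,094.95
Ending inventory: 288 @ $9.90 + 64 @ $8.40 = $3,388.80

Ending inventory = $3,388.80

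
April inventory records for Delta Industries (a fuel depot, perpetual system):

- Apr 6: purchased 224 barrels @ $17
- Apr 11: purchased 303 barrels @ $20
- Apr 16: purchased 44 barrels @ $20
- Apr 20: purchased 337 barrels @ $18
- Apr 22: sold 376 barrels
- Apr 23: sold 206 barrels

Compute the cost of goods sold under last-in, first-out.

Apr 22, 376 sold [LIFO — newest first]: 337 @ $18 + 39 @ $20 = $6,846
Apr 23, 206 sold [LIFO — newest first]: 5 @ $20 + 201 @ $20 = $4,120
Total COGS = $6,846 + $4,120 = $10,966
Ending inventory: 224 @ $17 + 102 @ $20 = $5,848

COGS = $10,966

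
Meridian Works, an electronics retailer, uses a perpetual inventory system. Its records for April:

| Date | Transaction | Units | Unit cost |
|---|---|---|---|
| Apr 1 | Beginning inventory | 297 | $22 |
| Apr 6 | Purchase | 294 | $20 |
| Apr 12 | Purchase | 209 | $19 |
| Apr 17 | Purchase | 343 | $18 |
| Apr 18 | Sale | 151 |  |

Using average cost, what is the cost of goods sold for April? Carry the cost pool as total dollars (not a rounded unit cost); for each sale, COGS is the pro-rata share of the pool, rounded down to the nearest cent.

COGS = $2,980.23

After Apr 1: 297 on hand, pool $6,534.00 (≈ $22.0000 each)
After Apr 6: 591 on hand, pool $12,414.00 (≈ $21.0051 each)
After Apr 12: 800 on hand, pool $16,385.00 (≈ $20.4812 each)
After Apr 17: 1143 on hand, pool $22,559.00 (≈ $19.7367 each)
Apr 18, sell 151: 151/1143 × $22,559.00 → $2,980.23
Ending inventory (cost pool remaining) = $19,578.77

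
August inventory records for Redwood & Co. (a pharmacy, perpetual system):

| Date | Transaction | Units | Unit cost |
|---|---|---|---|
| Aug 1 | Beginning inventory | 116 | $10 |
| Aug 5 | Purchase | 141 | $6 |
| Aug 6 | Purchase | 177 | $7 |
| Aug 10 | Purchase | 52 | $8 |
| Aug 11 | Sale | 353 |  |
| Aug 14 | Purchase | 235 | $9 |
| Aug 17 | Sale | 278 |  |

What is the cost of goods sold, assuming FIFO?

COGS = $4,966

Aug 11, 353 sold [FIFO — oldest first]: 116 @ $10 + 141 @ $6 + 96 @ $7 = $2,678
Aug 17, 278 sold [FIFO — oldest first]: 81 @ $7 + 52 @ $8 + 145 @ $9 = $2,288
Total COGS = $2,678 + $2,288 = $4,966
Ending inventory: 90 @ $9 = $810
Check: goods available $5,776 = COGS $4,966 + ending $810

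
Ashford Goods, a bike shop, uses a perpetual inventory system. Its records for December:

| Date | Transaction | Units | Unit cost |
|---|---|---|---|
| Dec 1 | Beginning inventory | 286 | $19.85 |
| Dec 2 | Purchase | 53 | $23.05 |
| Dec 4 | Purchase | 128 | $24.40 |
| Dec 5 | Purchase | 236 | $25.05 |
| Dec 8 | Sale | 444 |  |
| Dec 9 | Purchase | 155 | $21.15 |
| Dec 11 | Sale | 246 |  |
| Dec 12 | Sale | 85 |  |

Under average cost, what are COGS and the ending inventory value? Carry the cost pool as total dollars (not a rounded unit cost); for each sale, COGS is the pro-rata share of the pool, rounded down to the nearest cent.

After Dec 1: 286 on hand, pool $5,677.10 (≈ $19.8500 each)
After Dec 2: 339 on hand, pool $6,898.75 (≈ $20.3503 each)
After Dec 4: 467 on hand, pool $10,021.95 (≈ $21.4603 each)
After Dec 5: 703 on hand, pool $15,933.75 (≈ $22.6654 each)
Dec 8, sell 444: 444/703 × $15,933.75 → $10,063.42
After Dec 9: 414 on hand, pool $9,148.58 (≈ $22.0980 each)
Dec 11, sell 246: 246/414 × $9,148.58 → $5,436.11
Dec 12, sell 85: 85/168 × $3,712.47 → $1,878.33
Total COGS = $10,063.42 + $5,436.11 + $1,878.33 = $17,377.86
Ending inventory (cost pool remaining) = $1,834.14

COGS = $17,377.86; ending inventory = $1,834.14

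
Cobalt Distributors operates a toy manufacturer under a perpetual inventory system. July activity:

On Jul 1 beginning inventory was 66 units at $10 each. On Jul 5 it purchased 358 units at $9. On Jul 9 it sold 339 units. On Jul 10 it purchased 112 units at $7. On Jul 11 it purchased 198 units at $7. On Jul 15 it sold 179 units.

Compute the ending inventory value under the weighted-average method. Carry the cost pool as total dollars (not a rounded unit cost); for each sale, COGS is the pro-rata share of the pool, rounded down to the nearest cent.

Ending inventory = $1,612.21

After Jul 1: 66 on hand, pool $660.00 (≈ $10.0000 each)
After Jul 5: 424 on hand, pool $3,882.00 (≈ $9.1557 each)
Jul 9, sell 339: 339/424 × $3,882.00 → $3,103.76
After Jul 10: 197 on hand, pool $1,562.24 (≈ $7.9302 each)
After Jul 11: 395 on hand, pool $2,948.24 (≈ $7.4639 each)
Jul 15, sell 179: 179/395 × $2,948.24 → $1,336.03
Total COGS = $3,103.76 + $1,336.03 = $4,439.79
Ending inventory (cost pool remaining) = $1,612.21
Check: goods available $6,052.00 = COGS $4,439.79 + ending $1,612.21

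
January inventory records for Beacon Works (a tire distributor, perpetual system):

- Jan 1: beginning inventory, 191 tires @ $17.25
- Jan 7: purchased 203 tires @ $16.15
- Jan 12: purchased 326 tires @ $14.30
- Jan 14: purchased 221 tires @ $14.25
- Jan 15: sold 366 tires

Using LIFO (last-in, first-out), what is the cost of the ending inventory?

Jan 15, 366 sold [LIFO — newest first]: 221 @ $14.25 + 145 @ $14.30 = $5,222.75
Ending inventory: 191 @ $17.25 + 203 @ $16.15 + 181 @ $14.30 = $9,161.50

Ending inventory = $9,161.50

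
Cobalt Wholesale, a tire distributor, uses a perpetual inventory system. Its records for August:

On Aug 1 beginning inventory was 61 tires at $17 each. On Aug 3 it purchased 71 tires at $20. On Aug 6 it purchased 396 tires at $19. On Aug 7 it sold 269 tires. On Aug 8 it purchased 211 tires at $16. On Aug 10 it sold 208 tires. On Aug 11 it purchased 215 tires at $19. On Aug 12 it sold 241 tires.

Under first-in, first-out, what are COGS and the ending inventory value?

Aug 7, 269 sold [FIFO — oldest first]: 61 @ $17 + 71 @ $20 + 137 @ $19 = $5,060
Aug 10, 208 sold [FIFO — oldest first]: 208 @ $19 = $3,952
Aug 12, 241 sold [FIFO — oldest first]: 51 @ $19 + 190 @ $16 = $4,009
Total COGS = $5,060 + $3,952 + $4,009 = $13,021
Ending inventory: 21 @ $16 + 215 @ $19 = $4,421

COGS = $13,021; ending inventory = $4,421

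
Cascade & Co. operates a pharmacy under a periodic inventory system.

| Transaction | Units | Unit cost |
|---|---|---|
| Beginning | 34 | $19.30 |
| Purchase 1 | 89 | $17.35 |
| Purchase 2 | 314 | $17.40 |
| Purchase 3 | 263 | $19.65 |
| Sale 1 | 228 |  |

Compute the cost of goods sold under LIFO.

Sale 1 (228) [LIFO — newest first]: 228 @ $19.65 = $4,480.20
Ending inventory: 34 @ $19.30 + 89 @ $17.35 + 314 @ $17.40 + 35 @ $19.65 = $8,351.70
Check: goods available $12,831.90 = COGS $4,480.20 + ending $8,351.70

COGS = $4,480.20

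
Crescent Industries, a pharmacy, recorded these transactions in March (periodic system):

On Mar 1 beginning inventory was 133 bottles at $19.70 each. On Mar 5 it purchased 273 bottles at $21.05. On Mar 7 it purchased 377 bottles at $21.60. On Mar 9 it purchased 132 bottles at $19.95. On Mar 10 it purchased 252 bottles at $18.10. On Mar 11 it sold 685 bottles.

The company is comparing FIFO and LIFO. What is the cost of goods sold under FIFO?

COGS = $14,393.15

FIFO COGS: 133 @ $19.70 + 273 @ $21.05 + 279 @ $21.60 = $14,393.15
LIFO COGS: 252 @ $18.10 + 132 @ $19.95 + 301 @ $21.60 = $13,696.20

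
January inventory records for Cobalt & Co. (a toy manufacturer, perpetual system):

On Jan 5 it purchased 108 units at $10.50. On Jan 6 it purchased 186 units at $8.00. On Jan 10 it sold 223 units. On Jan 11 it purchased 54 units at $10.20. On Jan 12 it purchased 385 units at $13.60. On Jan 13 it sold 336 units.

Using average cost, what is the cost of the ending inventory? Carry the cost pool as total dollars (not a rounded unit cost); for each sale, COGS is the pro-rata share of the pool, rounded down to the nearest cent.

After Jan 5: 108 on hand, pool $1,134.00 (≈ $10.5000 each)
After Jan 6: 294 on hand, pool $2,622.00 (≈ $8.9184 each)
Jan 10, sell 223: 223/294 × $2,622.00 → $1,988.79
After Jan 11: 125 on hand, pool $1,184.01 (≈ $9.4721 each)
After Jan 12: 510 on hand, pool $6,420.01 (≈ $12.5883 each)
Jan 13, sell 336: 336/510 × $6,420.01 → $4,229.65
Total COGS = $1,988.79 + $4,229.65 = $6,218.44
Ending inventory (cost pool remaining) = $2,190.36
Check: goods available $8,408.80 = COGS $6,218.44 + ending $2,190.36

Ending inventory = $2,190.36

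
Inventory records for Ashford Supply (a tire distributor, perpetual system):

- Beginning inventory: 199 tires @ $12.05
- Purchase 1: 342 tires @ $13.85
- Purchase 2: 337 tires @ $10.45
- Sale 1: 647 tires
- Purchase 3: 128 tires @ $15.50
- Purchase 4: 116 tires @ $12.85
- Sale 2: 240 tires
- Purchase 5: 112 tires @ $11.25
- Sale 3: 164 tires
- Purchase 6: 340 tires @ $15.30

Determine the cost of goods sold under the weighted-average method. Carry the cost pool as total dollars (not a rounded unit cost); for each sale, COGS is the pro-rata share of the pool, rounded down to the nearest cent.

After Beginning: 199 on hand, pool $2,397.95 (≈ $12.0500 each)
After Purchase 1: 541 on hand, pool $7,134.65 (≈ $13.1879 each)
After Purchase 2: 878 on hand, pool $10,656.30 (≈ $12.1370 each)
Sale 1, sell 647: 647/878 × $10,656.30 → $7,852.64
After Purchase 3: 359 on hand, pool $4,787.66 (≈ $13.3361 each)
After Purchase 4: 475 on hand, pool $6,278.26 (≈ $13.2174 each)
Sale 2, sell 240: 240/475 × $6,278.26 → $3,172.17
After Purchase 5: 347 on hand, pool $4,366.09 (≈ $12.5824 each)
Sale 3, sell 164: 164/347 × $4,366.09 → $2,063.51
After Purchase 6: 523 on hand, pool $7,504.58 (≈ $14.3491 each)
Total COGS = $7,852.64 + $3,172.17 + $2,063.51 = $13,088.32
Ending inventory (cost pool remaining) = $7,504.58

COGS = $13,088.32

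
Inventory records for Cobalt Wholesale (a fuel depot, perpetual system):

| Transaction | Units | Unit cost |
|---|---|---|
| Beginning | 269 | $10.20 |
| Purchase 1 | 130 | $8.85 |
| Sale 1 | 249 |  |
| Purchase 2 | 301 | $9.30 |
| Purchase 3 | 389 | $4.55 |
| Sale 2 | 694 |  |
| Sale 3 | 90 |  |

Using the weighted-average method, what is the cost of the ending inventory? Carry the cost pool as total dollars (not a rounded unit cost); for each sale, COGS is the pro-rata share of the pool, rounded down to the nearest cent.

After Beginning: 269 on hand, pool $2,743.80 (≈ $10.2000 each)
After Purchase 1: 399 on hand, pool $3,894.30 (≈ $9.7602 each)
Sale 1, sell 249: 249/399 × $3,894.30 → $2,430.27
After Purchase 2: 451 on hand, pool $4,263.33 (≈ $9.4531 each)
After Purchase 3: 840 on hand, pool $6,033.28 (≈ $7.1825 each)
Sale 2, sell 694: 694/840 × $6,033.28 → $4,984.63
Sale 3, sell 90: 90/146 × $1,048.65 → $646.42
Total COGS = $2,430.27 + $4,984.63 + $646.42 = $8,061.32
Ending inventory (cost pool remaining) = $402.23

Ending inventory = $402.23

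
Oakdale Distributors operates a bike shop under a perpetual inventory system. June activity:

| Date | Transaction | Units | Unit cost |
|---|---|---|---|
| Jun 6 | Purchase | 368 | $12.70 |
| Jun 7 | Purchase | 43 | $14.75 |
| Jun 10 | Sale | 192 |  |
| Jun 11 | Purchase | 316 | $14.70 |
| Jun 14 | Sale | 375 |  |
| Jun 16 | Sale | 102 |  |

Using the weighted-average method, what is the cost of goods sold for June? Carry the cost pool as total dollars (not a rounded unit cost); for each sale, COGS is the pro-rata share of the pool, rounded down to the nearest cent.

COGS = $9,142.84

After Jun 6: 368 on hand, pool $4,673.60 (≈ $12.7000 each)
After Jun 7: 411 on hand, pool $5,307.85 (≈ $12.9145 each)
Jun 10, sell 192: 192/411 × $5,307.85 → $2,479.57
After Jun 11: 535 on hand, pool $7,473.48 (≈ $13.9691 each)
Jun 14, sell 375: 375/535 × $7,473.48 → $5,238.42
Jun 16, sell 102: 102/160 × $2,235.06 → $1,424.85
Total COGS = $2,479.57 + $5,238.42 + $1,424.85 = $9,142.84
Ending inventory (cost pool remaining) = $810.21
Check: goods available $9,953.05 = COGS $9,142.84 + ending $810.21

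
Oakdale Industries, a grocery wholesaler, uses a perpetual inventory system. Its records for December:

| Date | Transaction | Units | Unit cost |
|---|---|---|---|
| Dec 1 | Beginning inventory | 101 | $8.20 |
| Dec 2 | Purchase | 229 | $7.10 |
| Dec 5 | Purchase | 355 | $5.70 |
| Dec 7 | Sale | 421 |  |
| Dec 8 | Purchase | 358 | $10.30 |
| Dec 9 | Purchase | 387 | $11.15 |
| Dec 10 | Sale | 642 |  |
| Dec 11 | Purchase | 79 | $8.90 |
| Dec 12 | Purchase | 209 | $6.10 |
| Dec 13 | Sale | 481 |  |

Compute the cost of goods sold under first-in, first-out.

COGS = $13,396.65

Dec 7, 421 sold [FIFO — oldest first]: 101 @ $8.20 + 229 @ $7.10 + 91 @ $5.70 = $2,972.80
Dec 10, 642 sold [FIFO — oldest first]: 264 @ $5.70 + 358 @ $10.30 + 20 @ $11.15 = $5,415.20
Dec 13, 481 sold [FIFO — oldest first]: 367 @ $11.15 + 79 @ $8.90 + 35 @ $6.10 = $5,008.65
Total COGS = $2,972.80 + $5,415.20 + $5,008.65 = $13,396.65
Ending inventory: 174 @ $6.10 = $1,061.40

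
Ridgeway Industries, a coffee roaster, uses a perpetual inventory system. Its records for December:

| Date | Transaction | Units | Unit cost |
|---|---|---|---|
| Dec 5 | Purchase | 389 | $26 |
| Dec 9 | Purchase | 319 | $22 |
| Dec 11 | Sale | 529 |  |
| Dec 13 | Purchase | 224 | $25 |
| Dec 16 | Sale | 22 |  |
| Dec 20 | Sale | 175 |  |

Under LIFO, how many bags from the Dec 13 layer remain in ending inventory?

Dec 11, 529 sold [LIFO — newest first]: 319 @ $22 + 210 @ $26 = $12,478
Dec 16, 22 sold [LIFO — newest first]: 22 @ $25 = $550
Dec 20, 175 sold [LIFO — newest first]: 175 @ $25 = $4,375
Total COGS = $12,478 + $550 + $4,375 = $17,403
Ending inventory: 179 @ $26 + 27 @ $25 = $5,329
Check: goods available $22,732 = COGS $17,403 + ending $5,329

27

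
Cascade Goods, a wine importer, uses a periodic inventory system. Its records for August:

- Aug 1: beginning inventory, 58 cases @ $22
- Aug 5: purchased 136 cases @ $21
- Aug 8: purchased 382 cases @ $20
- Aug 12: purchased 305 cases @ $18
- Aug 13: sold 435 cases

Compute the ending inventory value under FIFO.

Ending inventory = $8,310

Aug 13, 435 sold [FIFO — oldest first]: 58 @ $22 + 136 @ $21 + 241 @ $20 = $8,952
Ending inventory: 141 @ $20 + 305 @ $18 = $8,310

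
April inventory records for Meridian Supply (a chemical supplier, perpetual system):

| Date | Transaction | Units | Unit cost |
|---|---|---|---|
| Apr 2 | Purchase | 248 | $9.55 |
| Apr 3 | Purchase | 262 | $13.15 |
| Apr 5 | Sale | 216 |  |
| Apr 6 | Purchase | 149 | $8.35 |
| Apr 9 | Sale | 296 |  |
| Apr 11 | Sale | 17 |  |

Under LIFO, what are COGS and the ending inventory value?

Apr 5, 216 sold [LIFO — newest first]: 216 @ $13.15 = $2,840.40
Apr 9, 296 sold [LIFO — newest first]: 149 @ $8.35 + 46 @ $13.15 + 101 @ $9.55 = $2,813.60
Apr 11, 17 sold [LIFO — newest first]: 17 @ $9.55 = $162.35
Total COGS = $2,840.40 + $2,813.60 + $162.35 = $5,816.35
Ending inventory: 130 @ $9.55 = $1,241.50
Check: goods available $7,057.85 = COGS $5,816.35 + ending $1,241.50

COGS = $5,816.35; ending inventory = $1,241.50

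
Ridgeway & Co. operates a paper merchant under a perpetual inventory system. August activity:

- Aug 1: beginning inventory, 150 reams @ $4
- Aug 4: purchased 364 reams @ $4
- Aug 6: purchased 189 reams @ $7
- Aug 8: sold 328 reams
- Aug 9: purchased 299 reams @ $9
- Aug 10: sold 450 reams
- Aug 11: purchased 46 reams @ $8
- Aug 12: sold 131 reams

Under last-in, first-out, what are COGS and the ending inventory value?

COGS = $5,882; ending inventory = $556

Aug 8, 328 sold [LIFO — newest first]: 189 @ $7 + 139 @ $4 = $1,879
Aug 10, 450 sold [LIFO — newest first]: 299 @ $9 + 151 @ $4 = $3,295
Aug 12, 131 sold [LIFO — newest first]: 46 @ $8 + 74 @ $4 + 11 @ $4 = $708
Total COGS = $1,879 + $3,295 + $708 = $5,882
Ending inventory: 139 @ $4 = $556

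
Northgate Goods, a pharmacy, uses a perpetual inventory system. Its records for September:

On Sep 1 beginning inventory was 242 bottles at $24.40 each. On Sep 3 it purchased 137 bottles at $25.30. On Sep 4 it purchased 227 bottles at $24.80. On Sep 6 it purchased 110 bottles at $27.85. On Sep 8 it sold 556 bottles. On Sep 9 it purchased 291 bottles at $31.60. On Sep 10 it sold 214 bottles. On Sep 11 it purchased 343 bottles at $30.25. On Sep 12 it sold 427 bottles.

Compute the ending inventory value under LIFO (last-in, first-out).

Ending inventory = $3,733.20

Sep 8, 556 sold [LIFO — newest first]: 110 @ $27.85 + 227 @ $24.80 + 137 @ $25.30 + 82 @ $24.40 = $14,160.00
Sep 10, 214 sold [LIFO — newest first]: 214 @ $31.60 = $6,762.40
Sep 12, 427 sold [LIFO — newest first]: 343 @ $30.25 + 77 @ $31.60 + 7 @ $24.40 = $12,979.75
Total COGS = $14,160.00 + $6,762.40 + $12,979.75 = $33,902.15
Ending inventory: 153 @ $24.40 = $3,733.20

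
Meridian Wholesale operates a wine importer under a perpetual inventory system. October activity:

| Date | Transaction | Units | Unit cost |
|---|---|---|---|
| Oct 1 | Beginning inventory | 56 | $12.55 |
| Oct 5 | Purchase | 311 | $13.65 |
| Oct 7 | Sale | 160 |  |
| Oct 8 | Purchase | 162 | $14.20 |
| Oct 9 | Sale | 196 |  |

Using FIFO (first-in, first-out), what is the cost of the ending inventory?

Ending inventory = $2,450.55

Oct 7, 160 sold [FIFO — oldest first]: 56 @ $12.55 + 104 @ $13.65 = $2,122.40
Oct 9, 196 sold [FIFO — oldest first]: 196 @ $13.65 = $2,675.40
Total COGS = $2,122.40 + $2,675.40 = $4,797.80
Ending inventory: 11 @ $13.65 + 162 @ $14.20 = $2,450.55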